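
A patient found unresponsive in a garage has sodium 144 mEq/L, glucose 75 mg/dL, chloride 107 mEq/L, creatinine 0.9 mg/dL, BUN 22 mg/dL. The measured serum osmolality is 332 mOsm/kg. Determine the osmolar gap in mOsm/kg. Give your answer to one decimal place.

32.0 mOsm/kg

Calculated osmolality = 2·Na + glucose/18 + BUN/2.8
= 2·144 + 75/18 + 22/2.8
= 288 + 4.17 + 7.86
= 300.03 mOsm/kg ≈ 300.0 mOsm/kg
Osmolar gap = measured − calculated = 332 − 300.0 = 32.0 mOsm/kg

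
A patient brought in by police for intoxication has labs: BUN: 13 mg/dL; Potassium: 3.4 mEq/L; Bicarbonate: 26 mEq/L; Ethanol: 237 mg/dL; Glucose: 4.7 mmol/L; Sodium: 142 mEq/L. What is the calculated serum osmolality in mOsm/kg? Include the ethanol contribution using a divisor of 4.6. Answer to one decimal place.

Calculated osmolality = 2·Na + glucose + BUN/2.8 + ethanol/4.6
= 2·142 + 4.7 + 13/2.8 + 237/4.6
= 284 + 4.70 + 4.64 + 51.52
= 344.86 mOsm/kg

344.9 mOsm/kg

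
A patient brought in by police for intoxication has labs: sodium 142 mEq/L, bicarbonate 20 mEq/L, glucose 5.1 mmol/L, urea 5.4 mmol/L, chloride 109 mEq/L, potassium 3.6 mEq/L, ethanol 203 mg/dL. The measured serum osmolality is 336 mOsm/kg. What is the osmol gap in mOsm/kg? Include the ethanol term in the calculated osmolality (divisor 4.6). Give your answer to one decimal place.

Calculated osmolality = 2·Na + glucose + urea + ethanol/4.6
= 2·142 + 5.1 + 5.4 + 203/4.6
= 284 + 5.10 + 5.40 + 44.13
= 338.63 mOsm/kg ≈ 338.6 mOsm/kg
Osmolar gap = measured − calculated = 336 − 338.6 = -2.6 mOsm/kg

-2.6 mOsm/kg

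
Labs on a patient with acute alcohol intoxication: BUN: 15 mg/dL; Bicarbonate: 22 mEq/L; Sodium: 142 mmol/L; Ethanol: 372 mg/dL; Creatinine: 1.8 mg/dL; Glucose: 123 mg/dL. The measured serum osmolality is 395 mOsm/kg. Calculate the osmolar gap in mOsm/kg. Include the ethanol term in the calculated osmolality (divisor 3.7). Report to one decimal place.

Calculated osmolality = 2·Na + glucose/18 + BUN/2.8 + ethanol/3.7
= 2·142 + 123/18 + 15/2.8 + 372/3.7
= 284 + 6.83 + 5.36 + 100.54
= 396.73 mOsm/kg ≈ 396.7 mOsm/kg
Osmolar gap = measured − calculated = 395 − 396.7 = -1.7 mOsm/kg

-1.7 mOsm/kg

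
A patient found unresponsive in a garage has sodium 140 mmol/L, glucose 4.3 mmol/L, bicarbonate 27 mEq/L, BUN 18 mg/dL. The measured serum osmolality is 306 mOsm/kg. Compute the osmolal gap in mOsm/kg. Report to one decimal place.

15.3 mOsm/kg

Calculated osmolality = 2·Na + glucose + BUN/2.8
= 2·140 + 4.3 + 18/2.8
= 280 + 4.30 + 6.43
= 290.73 mOsm/kg ≈ 290.7 mOsm/kg
Osmolar gap = measured − calculated = 306 − 290.7 = 15.3 mOsm/kg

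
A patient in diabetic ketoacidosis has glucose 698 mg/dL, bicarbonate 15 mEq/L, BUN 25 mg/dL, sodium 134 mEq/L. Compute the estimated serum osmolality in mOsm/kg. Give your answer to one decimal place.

Calculated osmolality = 2·Na + glucose/18 + BUN/2.8
= 2·134 + 698/18 + 25/2.8
= 268 + 38.78 + 8.93
= 315.71 mOsm/kg

315.7 mOsm/kg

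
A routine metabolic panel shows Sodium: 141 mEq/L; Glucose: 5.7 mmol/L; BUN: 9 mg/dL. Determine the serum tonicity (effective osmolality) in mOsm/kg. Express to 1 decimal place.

287.7 mOsm/kg

Effective osmolality excludes urea (freely permeant across cell membranes):
2·Na + glucose
= 2·141 + 5.7
= 282 + 5.7
= 287.7 mOsm/kg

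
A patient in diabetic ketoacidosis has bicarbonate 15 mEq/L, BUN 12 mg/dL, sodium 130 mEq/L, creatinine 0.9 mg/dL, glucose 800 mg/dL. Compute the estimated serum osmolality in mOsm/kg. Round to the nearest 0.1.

Calculated osmolality = 2·Na + glucose/18 + BUN/2.8
= 2·130 + 800/18 + 12/2.8
= 260 + 44.44 + 4.29
= 308.73 mOsm/kg

308.7 mOsm/kg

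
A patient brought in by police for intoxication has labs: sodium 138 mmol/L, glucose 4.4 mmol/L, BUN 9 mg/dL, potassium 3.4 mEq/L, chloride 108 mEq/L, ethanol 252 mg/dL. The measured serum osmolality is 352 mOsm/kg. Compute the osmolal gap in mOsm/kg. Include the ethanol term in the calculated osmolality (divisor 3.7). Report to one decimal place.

0.3 mOsm/kg

Calculated osmolality = 2·Na + glucose + BUN/2.8 + ethanol/3.7
= 2·138 + 4.4 + 9/2.8 + 252/3.7
= 276 + 4.40 + 3.21 + 68.11
= 351.72 mOsm/kg ≈ 351.7 mOsm/kg
Osmolar gap = measured − calculated = 352 − 351.7 = 0.3 mOsm/kg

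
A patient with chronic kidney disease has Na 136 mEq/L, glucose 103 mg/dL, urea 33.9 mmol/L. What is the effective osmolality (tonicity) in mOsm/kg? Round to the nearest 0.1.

277.7 mOsm/kg

Effective osmolality excludes urea (freely permeant across cell membranes):
2·Na + glucose/18
= 2·136 + 103/18
= 272 + 5.72
= 277.72 mOsm/kg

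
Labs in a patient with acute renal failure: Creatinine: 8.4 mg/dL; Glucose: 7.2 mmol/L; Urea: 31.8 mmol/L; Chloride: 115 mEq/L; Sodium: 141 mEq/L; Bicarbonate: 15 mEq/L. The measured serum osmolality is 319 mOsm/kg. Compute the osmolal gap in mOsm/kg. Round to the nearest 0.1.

Calculated osmolality = 2·Na + glucose + urea
= 2·141 + 7.2 + 31.8
= 282 + 7.20 + 31.80
= 321 mOsm/kg ≈ 321.0 mOsm/kg
Osmolar gap = measured − calculated = 319 − 321.0 = -2.0 mOsm/kg

-2.0 mOsm/kg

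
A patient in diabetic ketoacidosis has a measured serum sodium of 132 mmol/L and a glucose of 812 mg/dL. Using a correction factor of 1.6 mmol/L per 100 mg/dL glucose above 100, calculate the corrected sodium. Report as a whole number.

Corrected Na = measured Na + 1.6 · (glucose − 100)/100
= 132 + 1.6 · (812 − 100)/100
= 132 + 11.4
= 143.4 mmol/L

143 mmol/L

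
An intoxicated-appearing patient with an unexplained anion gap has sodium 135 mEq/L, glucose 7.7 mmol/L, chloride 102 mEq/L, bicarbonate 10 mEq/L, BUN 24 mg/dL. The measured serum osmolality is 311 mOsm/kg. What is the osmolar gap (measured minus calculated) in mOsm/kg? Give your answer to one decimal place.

24.7 mOsm/kg

Calculated osmolality = 2·Na + glucose + BUN/2.8
= 2·135 + 7.7 + 24/2.8
= 270 + 7.70 + 8.57
= 286.27 mOsm/kg ≈ 286.3 mOsm/kg
Osmolar gap = measured − calculated = 311 − 286.3 = 24.7 mOsm/kg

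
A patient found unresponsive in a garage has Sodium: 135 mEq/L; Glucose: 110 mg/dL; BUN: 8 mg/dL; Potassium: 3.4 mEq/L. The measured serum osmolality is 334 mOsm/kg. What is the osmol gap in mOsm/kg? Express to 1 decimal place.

Calculated osmolality = 2·Na + glucose/18 + BUN/2.8
= 2·135 + 110/18 + 8/2.8
= 270 + 6.11 + 2.86
= 278.97 mOsm/kg ≈ 279.0 mOsm/kg
Osmolar gap = measured − calculated = 334 − 279.0 = 55.0 mOsm/kg

55.0 mOsm/kg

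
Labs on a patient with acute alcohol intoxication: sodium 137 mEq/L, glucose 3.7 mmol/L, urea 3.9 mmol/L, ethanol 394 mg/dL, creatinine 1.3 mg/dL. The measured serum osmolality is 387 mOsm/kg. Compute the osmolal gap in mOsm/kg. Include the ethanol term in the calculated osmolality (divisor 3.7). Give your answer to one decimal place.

-1.1 mOsm/kg

Calculated osmolality = 2·Na + glucose + urea + ethanol/3.7
= 2·137 + 3.7 + 3.9 + 394/3.7
= 274 + 3.70 + 3.90 + 106.49
= 388.09 mOsm/kg ≈ 388.1 mOsm/kg
Osmolar gap = measured − calculated = 387 − 388.1 = -1.1 mOsm/kg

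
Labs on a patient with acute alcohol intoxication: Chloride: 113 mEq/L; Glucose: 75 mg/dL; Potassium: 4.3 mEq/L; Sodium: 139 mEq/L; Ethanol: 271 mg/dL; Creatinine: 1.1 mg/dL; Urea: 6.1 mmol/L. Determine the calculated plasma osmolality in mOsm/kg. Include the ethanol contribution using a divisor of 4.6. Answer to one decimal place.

347.2 mOsm/kg

Calculated osmolality = 2·Na + glucose/18 + urea + ethanol/4.6
= 2·139 + 75/18 + 6.1 + 271/4.6
= 278 + 4.17 + 6.10 + 58.91
= 347.18 mOsm/kg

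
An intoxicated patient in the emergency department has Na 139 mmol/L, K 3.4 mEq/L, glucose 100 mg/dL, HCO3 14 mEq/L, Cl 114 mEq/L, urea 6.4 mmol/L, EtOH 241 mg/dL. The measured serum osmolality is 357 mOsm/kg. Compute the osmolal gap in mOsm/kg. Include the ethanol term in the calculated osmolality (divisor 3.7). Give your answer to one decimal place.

Calculated osmolality = 2·Na + glucose/18 + urea + ethanol/3.7
= 2·139 + 100/18 + 6.4 + 241/3.7
= 278 + 5.56 + 6.40 + 65.14
= 355.1 mOsm/kg ≈ 355.1 mOsm/kg
Osmolar gap = measured − calculated = 357 − 355.1 = 1.9 mOsm/kg

1.9 mOsm/kg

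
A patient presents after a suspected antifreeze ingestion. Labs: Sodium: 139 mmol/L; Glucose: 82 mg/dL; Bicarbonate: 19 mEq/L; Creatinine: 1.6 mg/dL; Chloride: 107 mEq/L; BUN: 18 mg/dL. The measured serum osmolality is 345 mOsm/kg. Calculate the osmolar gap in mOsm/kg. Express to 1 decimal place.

Calculated osmolality = 2·Na + glucose/18 + BUN/2.8
= 2·139 + 82/18 + 18/2.8
= 278 + 4.56 + 6.43
= 288.99 mOsm/kg ≈ 289.0 mOsm/kg
Osmolar gap = measured − calculated = 345 − 289.0 = 56.0 mOsm/kg

56.0 mOsm/kg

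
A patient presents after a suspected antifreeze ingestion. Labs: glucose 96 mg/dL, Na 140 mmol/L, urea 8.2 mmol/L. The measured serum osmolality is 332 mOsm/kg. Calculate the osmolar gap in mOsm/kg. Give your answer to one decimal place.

38.5 mOsm/kg

Calculated osmolality = 2·Na + glucose/18 + urea
= 2·140 + 96/18 + 8.2
= 280 + 5.33 + 8.20
= 293.53 mOsm/kg ≈ 293.5 mOsm/kg
Osmolar gap = measured − calculated = 332 − 293.5 = 38.5 mOsm/kg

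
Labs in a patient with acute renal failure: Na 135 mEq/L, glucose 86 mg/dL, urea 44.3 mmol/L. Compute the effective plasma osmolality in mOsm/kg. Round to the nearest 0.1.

Effective osmolality excludes urea (freely permeant across cell membranes):
2·Na + glucose/18
= 2·135 + 86/18
= 270 + 4.78
= 274.78 mOsm/kg

274.8 mOsm/kg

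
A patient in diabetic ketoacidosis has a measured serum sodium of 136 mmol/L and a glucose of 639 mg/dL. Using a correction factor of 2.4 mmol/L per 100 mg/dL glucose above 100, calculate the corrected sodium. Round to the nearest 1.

149 mmol/L

Corrected Na = measured Na + 2.4 · (glucose − 100)/100
= 136 + 2.4 · (639 − 100)/100
= 136 + 12.9
= 148.9 mmol/L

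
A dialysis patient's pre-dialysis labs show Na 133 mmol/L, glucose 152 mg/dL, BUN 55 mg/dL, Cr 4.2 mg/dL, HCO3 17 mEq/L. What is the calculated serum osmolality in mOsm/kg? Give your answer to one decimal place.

Calculated osmolality = 2·Na + glucose/18 + BUN/2.8
= 2·133 + 152/18 + 55/2.8
= 266 + 8.44 + 19.64
= 294.08 mOsm/kg

294.1 mOsm/kg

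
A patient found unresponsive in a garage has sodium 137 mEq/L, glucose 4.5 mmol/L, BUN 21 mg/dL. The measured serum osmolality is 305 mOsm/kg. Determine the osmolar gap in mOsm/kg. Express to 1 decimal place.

19.0 mOsm/kg

Calculated osmolality = 2·Na + glucose + BUN/2.8
= 2·137 + 4.5 + 21/2.8
= 274 + 4.50 + 7.50
= 286 mOsm/kg ≈ 286.0 mOsm/kg
Osmolar gap = measured − calculated = 305 − 286.0 = 19.0 mOsm/kg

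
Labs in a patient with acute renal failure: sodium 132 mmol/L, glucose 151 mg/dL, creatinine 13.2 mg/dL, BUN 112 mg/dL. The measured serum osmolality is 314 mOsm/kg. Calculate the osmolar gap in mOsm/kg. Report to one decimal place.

Calculated osmolality = 2·Na + glucose/18 + BUN/2.8
= 2·132 + 151/18 + 112/2.8
= 264 + 8.39 + 40
= 312.39 mOsm/kg ≈ 312.4 mOsm/kg
Osmolar gap = measured − calculated = 314 − 312.4 = 1.6 mOsm/kg

1.6 mOsm/kg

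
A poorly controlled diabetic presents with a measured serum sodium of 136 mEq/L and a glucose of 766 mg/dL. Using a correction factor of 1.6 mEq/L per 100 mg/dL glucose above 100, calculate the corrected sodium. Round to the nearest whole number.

Corrected Na = measured Na + 1.6 · (glucose − 100)/100
= 136 + 1.6 · (766 − 100)/100
= 136 + 10.7
= 146.7 mEq/L

147 mEq/L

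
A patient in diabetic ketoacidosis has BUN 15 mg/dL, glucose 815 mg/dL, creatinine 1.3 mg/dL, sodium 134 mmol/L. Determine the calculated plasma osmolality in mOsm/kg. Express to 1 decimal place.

318.6 mOsm/kg

Calculated osmolality = 2·Na + glucose/18 + BUN/2.8
= 2·134 + 815/18 + 15/2.8
= 268 + 45.28 + 5.36
= 318.64 mOsm/kg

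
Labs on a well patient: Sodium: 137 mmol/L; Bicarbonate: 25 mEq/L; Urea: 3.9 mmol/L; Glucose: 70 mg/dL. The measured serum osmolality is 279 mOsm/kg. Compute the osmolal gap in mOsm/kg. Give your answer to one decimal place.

Calculated osmolality = 2·Na + glucose/18 + urea
= 2·137 + 70/18 + 3.9
= 274 + 3.89 + 3.90
= 281.79 mOsm/kg ≈ 281.8 mOsm/kg
Osmolar gap = measured − calculated = 279 − 281.8 = -2.8 mOsm/kg

-2.8 mOsm/kg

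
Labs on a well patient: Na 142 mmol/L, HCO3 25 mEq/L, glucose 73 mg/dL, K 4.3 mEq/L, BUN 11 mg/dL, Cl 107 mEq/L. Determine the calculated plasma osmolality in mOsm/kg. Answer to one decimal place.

Calculated osmolality = 2·Na + glucose/18 + BUN/2.8
= 2·142 + 73/18 + 11/2.8
= 284 + 4.06 + 3.93
= 291.99 mOsm/kg

292.0 mOsm/kg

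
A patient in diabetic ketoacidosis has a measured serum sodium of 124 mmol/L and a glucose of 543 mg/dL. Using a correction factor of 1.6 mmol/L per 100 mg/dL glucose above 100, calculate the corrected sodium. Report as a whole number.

131 mmol/L

Corrected Na = measured Na + 1.6 · (glucose − 100)/100
= 124 + 1.6 · (543 − 100)/100
= 124 + 7.1
= 131.1 mmol/L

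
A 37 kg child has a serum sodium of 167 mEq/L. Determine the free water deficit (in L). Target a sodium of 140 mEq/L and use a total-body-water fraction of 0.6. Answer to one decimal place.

TBW = 0.6 · 37 = 22.2 L
Free water deficit = TBW · (Na/140 − 1)
= 22.2 · (167/140 − 1)
= 22.2 · 0.1929
= 4.28 L

4.3 L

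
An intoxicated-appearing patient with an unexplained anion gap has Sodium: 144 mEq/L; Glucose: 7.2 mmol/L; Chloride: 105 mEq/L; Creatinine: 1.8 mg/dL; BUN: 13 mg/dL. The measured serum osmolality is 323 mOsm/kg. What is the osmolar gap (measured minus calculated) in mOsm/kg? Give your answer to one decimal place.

23.2 mOsm/kg

Calculated osmolality = 2·Na + glucose + BUN/2.8
= 2·144 + 7.2 + 13/2.8
= 288 + 7.20 + 4.64
= 299.84 mOsm/kg ≈ 299.8 mOsm/kg
Osmolar gap = measured − calculated = 323 − 299.8 = 23.2 mOsm/kg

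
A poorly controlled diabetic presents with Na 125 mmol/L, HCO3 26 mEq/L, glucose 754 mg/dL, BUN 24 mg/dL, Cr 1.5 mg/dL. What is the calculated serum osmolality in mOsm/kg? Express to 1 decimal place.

300.5 mOsm/kg

Calculated osmolality = 2·Na + glucose/18 + BUN/2.8
= 2·125 + 754/18 + 24/2.8
= 250 + 41.89 + 8.57
= 300.46 mOsm/kg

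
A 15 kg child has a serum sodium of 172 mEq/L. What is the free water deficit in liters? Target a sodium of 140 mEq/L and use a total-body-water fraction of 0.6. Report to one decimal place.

TBW = 0.6 · 15 = 9 L
Free water deficit = TBW · (Na/140 − 1)
= 9 · (172/140 − 1)
= 9 · 0.2286
= 2.06 L

2.1 L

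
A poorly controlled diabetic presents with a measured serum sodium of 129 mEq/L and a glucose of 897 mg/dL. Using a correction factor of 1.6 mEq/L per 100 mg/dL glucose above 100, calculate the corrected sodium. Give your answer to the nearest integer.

Corrected Na = measured Na + 1.6 · (glucose − 100)/100
= 129 + 1.6 · (897 − 100)/100
= 129 + 12.8
= 141.8 mEq/L

142 mEq/L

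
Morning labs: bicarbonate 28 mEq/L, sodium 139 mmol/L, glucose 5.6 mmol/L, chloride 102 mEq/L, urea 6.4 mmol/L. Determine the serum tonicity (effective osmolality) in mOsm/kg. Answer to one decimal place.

283.6 mOsm/kg

Effective osmolality excludes urea (freely permeant across cell membranes):
2·Na + glucose
= 2·139 + 5.6
= 278 + 5.6
= 283.6 mOsm/kg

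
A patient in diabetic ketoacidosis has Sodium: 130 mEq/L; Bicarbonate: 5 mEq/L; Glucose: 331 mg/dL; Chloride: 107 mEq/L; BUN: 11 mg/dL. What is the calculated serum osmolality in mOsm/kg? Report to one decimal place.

Calculated osmolality = 2·Na + glucose/18 + BUN/2.8
= 2·130 + 331/18 + 11/2.8
= 260 + 18.39 + 3.93
= 282.32 mOsm/kg

282.3 mOsm/kg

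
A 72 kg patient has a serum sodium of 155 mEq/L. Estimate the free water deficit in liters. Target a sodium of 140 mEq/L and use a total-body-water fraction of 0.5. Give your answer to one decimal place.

TBW = 0.5 · 72 = 36 L
Free water deficit = TBW · (Na/140 − 1)
= 36 · (155/140 − 1)
= 36 · 0.1071
= 3.86 L

3.9 L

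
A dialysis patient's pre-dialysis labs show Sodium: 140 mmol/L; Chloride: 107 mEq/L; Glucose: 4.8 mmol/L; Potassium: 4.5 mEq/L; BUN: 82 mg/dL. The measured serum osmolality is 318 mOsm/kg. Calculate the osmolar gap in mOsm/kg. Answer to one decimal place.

Calculated osmolality = 2·Na + glucose + BUN/2.8
= 2·140 + 4.8 + 82/2.8
= 280 + 4.80 + 29.29
= 314.09 mOsm/kg ≈ 314.1 mOsm/kg
Osmolar gap = measured − calculated = 318 − 314.1 = 3.9 mOsm/kg

3.9 mOsm/kg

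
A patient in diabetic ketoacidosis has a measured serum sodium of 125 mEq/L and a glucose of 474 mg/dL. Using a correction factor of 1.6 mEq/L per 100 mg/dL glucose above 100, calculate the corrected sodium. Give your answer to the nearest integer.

131 mEq/L

Corrected Na = measured Na + 1.6 · (glucose − 100)/100
= 125 + 1.6 · (474 − 100)/100
= 125 + 6
= 131 mEq/L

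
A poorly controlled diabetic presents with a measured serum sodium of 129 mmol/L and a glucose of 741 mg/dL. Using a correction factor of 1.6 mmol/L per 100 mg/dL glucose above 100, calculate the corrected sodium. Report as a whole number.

Corrected Na = measured Na + 1.6 · (glucose − 100)/100
= 129 + 1.6 · (741 − 100)/100
= 129 + 10.3
= 139.3 mmol/L

139 mmol/L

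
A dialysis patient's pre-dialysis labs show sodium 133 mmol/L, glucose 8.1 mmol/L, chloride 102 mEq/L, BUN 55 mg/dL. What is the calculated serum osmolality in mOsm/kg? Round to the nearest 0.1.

Calculated osmolality = 2·Na + glucose + BUN/2.8
= 2·133 + 8.1 + 55/2.8
= 266 + 8.10 + 19.64
= 293.74 mOsm/kg

293.7 mOsm/kg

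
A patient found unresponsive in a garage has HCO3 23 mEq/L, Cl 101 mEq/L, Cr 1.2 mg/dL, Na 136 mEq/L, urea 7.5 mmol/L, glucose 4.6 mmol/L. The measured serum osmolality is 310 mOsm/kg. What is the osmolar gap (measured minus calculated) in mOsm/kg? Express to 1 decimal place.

25.9 mOsm/kg

Calculated osmolality = 2·Na + glucose + urea
= 2·136 + 4.6 + 7.5
= 272 + 4.60 + 7.50
= 284.1 mOsm/kg ≈ 284.1 mOsm/kg
Osmolar gap = measured − calculated = 310 − 284.1 = 25.9 mOsm/kg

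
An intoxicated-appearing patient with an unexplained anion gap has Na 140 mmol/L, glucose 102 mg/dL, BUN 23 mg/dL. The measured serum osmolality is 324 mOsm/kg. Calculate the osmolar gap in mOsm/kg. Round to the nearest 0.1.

30.1 mOsm/kg

Calculated osmolality = 2·Na + glucose/18 + BUN/2.8
= 2·140 + 102/18 + 23/2.8
= 280 + 5.67 + 8.21
= 293.88 mOsm/kg ≈ 293.9 mOsm/kg
Osmolar gap = measured − calculated = 324 − 293.9 = 30.1 mOsm/kg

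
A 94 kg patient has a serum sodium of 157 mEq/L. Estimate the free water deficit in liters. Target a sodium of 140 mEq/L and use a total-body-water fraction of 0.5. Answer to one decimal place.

5.7 L

TBW = 0.5 · 94 = 47 L
Free water deficit = TBW · (Na/140 − 1)
= 47 · (157/140 − 1)
= 47 · 0.1214
= 5.71 L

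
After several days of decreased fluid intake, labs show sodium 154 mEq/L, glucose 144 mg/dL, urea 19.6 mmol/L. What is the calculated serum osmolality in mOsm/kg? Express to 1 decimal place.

335.6 mOsm/kg

Calculated osmolality = 2·Na + glucose/18 + urea
= 2·154 + 144/18 + 19.6
= 308 + 8 + 19.60
= 335.6 mOsm/kg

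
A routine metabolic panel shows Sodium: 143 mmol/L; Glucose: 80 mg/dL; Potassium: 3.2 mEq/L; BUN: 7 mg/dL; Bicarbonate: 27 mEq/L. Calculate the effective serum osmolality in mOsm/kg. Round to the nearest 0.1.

Effective osmolality excludes urea (freely permeant across cell membranes):
2·Na + glucose/18
= 2·143 + 80/18
= 286 + 4.44
= 290.44 mOsm/kg

290.4 mOsm/kg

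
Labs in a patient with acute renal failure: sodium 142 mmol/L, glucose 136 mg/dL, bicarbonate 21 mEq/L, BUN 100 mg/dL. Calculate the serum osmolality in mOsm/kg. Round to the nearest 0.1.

Calculated osmolality = 2·Na + glucose/18 + BUN/2.8
= 2·142 + 136/18 + 100/2.8
= 284 + 7.56 + 35.71
= 327.27 mOsm/kg

327.3 mOsm/kg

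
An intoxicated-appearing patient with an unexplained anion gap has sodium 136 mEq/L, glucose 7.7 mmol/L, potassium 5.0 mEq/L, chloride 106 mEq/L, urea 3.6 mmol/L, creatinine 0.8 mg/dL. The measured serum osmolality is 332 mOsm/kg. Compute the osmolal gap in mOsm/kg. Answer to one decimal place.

48.7 mOsm/kg

Calculated osmolality = 2·Na + glucose + urea
= 2·136 + 7.7 + 3.6
= 272 + 7.70 + 3.60
= 283.3 mOsm/kg ≈ 283.3 mOsm/kg
Osmolar gap = measured − calculated = 332 − 283.3 = 48.7 mOsm/kg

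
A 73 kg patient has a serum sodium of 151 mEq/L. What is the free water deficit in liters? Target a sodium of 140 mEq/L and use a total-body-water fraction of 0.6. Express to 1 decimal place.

TBW = 0.6 · 73 = 43.8 L
Free water deficit = TBW · (Na/140 − 1)
= 43.8 · (151/140 − 1)
= 43.8 · 0.0786
= 3.44 L

3.4 L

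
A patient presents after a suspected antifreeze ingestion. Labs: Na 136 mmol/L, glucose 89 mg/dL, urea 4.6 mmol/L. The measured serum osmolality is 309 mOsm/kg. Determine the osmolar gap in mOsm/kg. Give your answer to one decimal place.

Calculated osmolality = 2·Na + glucose/18 + urea
= 2·136 + 89/18 + 4.6
= 272 + 4.94 + 4.60
= 281.54 mOsm/kg ≈ 281.5 mOsm/kg
Osmolar gap = measured − calculated = 309 − 281.5 = 27.5 mOsm/kg

27.5 mOsm/kg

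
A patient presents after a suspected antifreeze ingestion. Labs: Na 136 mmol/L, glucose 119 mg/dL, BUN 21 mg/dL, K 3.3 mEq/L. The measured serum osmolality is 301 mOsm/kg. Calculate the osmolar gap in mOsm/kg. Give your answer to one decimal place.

Calculated osmolality = 2·Na + glucose/18 + BUN/2.8
= 2·136 + 119/18 + 21/2.8
= 272 + 6.61 + 7.50
= 286.11 mOsm/kg ≈ 286.1 mOsm/kg
Osmolar gap = measured − calculated = 301 − 286.1 = 14.9 mOsm/kg

14.9 mOsm/kg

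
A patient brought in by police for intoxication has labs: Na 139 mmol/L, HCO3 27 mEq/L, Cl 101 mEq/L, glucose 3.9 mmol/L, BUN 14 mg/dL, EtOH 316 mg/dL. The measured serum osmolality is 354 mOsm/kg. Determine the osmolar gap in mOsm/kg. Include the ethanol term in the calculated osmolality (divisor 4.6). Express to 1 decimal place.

-1.6 mOsm/kg

Calculated osmolality = 2·Na + glucose + BUN/2.8 + ethanol/4.6
= 2·139 + 3.9 + 14/2.8 + 316/4.6
= 278 + 3.90 + 5 + 68.70
= 355.6 mOsm/kg ≈ 355.6 mOsm/kg
Osmolar gap = measured − calculated = 354 − 355.6 = -1.6 mOsm/kg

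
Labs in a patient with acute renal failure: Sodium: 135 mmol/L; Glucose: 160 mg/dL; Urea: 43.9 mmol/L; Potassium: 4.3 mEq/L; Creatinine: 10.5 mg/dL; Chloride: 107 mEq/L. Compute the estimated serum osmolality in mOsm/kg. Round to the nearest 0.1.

322.8 mOsm/kg

Calculated osmolality = 2·Na + glucose/18 + urea
= 2·135 + 160/18 + 43.9
= 270 + 8.89 + 43.90
= 322.79 mOsm/kg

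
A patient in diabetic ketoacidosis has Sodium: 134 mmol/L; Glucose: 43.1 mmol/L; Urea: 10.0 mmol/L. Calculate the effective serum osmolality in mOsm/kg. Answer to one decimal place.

311.1 mOsm/kg

Effective osmolality excludes urea (freely permeant across cell membranes):
2·Na + glucose
= 2·134 + 43.1
= 268 + 43.1
= 311.1 mOsm/kg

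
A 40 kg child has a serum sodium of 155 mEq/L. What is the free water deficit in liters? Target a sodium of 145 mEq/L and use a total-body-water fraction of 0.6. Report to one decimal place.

1.7 L

TBW = 0.6 · 40 = 24 L
Free water deficit = TBW · (Na/145 − 1)
= 24 · (155/145 − 1)
= 24 · 0.069
= 1.66 L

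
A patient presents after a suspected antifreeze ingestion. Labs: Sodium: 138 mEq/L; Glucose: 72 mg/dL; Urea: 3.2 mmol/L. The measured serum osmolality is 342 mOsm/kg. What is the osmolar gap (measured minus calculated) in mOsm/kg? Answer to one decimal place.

Calculated osmolality = 2·Na + glucose/18 + urea
= 2·138 + 72/18 + 3.2
= 276 + 4 + 3.20
= 283.2 mOsm/kg ≈ 283.2 mOsm/kg
Osmolar gap = measured − calculated = 342 − 283.2 = 58.8 mOsm/kg

58.8 mOsm/kg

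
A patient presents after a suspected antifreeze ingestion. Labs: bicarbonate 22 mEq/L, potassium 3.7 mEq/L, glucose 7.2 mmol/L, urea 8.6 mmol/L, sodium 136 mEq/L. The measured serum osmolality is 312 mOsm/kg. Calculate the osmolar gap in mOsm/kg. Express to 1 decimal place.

24.2 mOsm/kg

Calculated osmolality = 2·Na + glucose + urea
= 2·136 + 7.2 + 8.6
= 272 + 7.20 + 8.60
= 287.8 mOsm/kg ≈ 287.8 mOsm/kg
Osmolar gap = measured − calculated = 312 − 287.8 = 24.2 mOsm/kg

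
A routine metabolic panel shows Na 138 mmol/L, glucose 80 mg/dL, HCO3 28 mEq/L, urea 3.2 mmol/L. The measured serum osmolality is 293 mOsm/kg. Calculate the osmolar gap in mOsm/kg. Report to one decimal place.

Calculated osmolality = 2·Na + glucose/18 + urea
= 2·138 + 80/18 + 3.2
= 276 + 4.44 + 3.20
= 283.64 mOsm/kg ≈ 283.6 mOsm/kg
Osmolar gap = measured − calculated = 293 − 283.6 = 9.4 mOsm/kg

9.4 mOsm/kg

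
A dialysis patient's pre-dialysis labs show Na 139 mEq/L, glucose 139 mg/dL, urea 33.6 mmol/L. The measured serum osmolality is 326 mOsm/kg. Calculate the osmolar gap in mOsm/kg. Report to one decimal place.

Calculated osmolality = 2·Na + glucose/18 + urea
= 2·139 + 139/18 + 33.6
= 278 + 7.72 + 33.60
= 319.32 mOsm/kg ≈ 319.3 mOsm/kg
Osmolar gap = measured − calculated = 326 − 319.3 = 6.7 mOsm/kg

6.7 mOsm/kg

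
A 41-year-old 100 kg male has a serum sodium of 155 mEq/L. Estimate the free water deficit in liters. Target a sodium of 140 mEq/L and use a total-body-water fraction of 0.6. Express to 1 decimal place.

TBW = 0.6 · 100 = 60 L
Free water deficit = TBW · (Na/140 − 1)
= 60 · (155/140 − 1)
= 60 · 0.1071
= 6.43 L

6.4 L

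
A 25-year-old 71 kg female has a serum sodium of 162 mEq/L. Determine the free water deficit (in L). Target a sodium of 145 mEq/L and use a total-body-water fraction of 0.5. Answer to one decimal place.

4.2 L

TBW = 0.5 · 71 = 35.5 L
Free water deficit = TBW · (Na/145 − 1)
= 35.5 · (162/145 − 1)
= 35.5 · 0.1172
= 4.16 L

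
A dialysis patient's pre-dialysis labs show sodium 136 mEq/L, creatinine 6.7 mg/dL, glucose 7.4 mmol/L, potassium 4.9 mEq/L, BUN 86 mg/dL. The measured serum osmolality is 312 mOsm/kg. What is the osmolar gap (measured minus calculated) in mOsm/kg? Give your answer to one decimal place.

Calculated osmolality = 2·Na + glucose + BUN/2.8
= 2·136 + 7.4 + 86/2.8
= 272 + 7.40 + 30.71
= 310.11 mOsm/kg ≈ 310.1 mOsm/kg
Osmolar gap = measured − calculated = 312 − 310.1 = 1.9 mOsm/kg

1.9 mOsm/kg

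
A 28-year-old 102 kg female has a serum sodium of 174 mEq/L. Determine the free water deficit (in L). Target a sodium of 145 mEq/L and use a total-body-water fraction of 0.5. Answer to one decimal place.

TBW = 0.5 · 102 = 51 L
Free water deficit = TBW · (Na/145 − 1)
= 51 · (174/145 − 1)
= 51 · 0.2
= 10.2 L

10.2 L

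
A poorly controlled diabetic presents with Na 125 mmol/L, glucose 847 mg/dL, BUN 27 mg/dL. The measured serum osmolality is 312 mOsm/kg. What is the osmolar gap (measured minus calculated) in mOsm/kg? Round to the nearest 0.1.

5.3 mOsm/kg

Calculated osmolality = 2·Na + glucose/18 + BUN/2.8
= 2·125 + 847/18 + 27/2.8
= 250 + 47.06 + 9.64
= 306.7 mOsm/kg ≈ 306.7 mOsm/kg
Osmolar gap = measured − calculated = 312 − 306.7 = 5.3 mOsm/kg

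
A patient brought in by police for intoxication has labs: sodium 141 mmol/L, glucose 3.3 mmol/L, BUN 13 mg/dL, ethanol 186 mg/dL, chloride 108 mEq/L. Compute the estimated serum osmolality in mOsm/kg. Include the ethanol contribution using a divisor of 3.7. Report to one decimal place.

340.2 mOsm/kg

Calculated osmolality = 2·Na + glucose + BUN/2.8 + ethanol/3.7
= 2·141 + 3.3 + 13/2.8 + 186/3.7
= 282 + 3.30 + 4.64 + 50.27
= 340.21 mOsm/kg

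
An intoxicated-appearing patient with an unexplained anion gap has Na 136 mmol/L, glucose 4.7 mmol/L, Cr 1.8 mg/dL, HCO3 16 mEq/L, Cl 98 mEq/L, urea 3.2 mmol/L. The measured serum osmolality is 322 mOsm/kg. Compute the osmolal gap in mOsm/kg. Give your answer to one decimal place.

42.1 mOsm/kg

Calculated osmolality = 2·Na + glucose + urea
= 2·136 + 4.7 + 3.2
= 272 + 4.70 + 3.20
= 279.9 mOsm/kg ≈ 279.9 mOsm/kg
Osmolar gap = measured − calculated = 322 − 279.9 = 42.1 mOsm/kg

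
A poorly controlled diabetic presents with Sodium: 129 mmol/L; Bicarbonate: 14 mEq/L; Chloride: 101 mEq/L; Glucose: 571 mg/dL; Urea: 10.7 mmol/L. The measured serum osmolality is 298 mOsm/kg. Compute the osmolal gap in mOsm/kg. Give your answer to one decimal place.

-2.4 mOsm/kg

Calculated osmolality = 2·Na + glucose/18 + urea
= 2·129 + 571/18 + 10.7
= 258 + 31.72 + 10.70
= 300.42 mOsm/kg ≈ 300.4 mOsm/kg
Osmolar gap = measured − calculated = 298 − 300.4 = -2.4 mOsm/kg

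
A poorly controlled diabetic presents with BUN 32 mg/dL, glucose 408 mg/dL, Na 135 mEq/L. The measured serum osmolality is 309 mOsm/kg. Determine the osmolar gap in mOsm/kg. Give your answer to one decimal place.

Calculated osmolality = 2·Na + glucose/18 + BUN/2.8
= 2·135 + 408/18 + 32/2.8
= 270 + 22.67 + 11.43
= 304.1 mOsm/kg ≈ 304.1 mOsm/kg
Osmolar gap = measured − calculated = 309 − 304.1 = 4.9 mOsm/kg

4.9 mOsm/kg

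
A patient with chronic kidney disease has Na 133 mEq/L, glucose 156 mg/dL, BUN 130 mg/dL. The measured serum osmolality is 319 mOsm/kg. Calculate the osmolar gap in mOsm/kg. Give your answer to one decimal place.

Calculated osmolality = 2·Na + glucose/18 + BUN/2.8
= 2·133 + 156/18 + 130/2.8
= 266 + 8.67 + 46.43
= 321.1 mOsm/kg ≈ 321.1 mOsm/kg
Osmolar gap = measured − calculated = 319 − 321.1 = -2.1 mOsm/kg

-2.1 mOsm/kg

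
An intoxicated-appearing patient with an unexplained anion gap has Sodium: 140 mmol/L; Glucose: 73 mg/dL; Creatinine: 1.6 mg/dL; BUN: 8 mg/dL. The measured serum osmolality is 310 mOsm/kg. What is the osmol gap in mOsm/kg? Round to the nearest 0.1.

23.1 mOsm/kg

Calculated osmolality = 2·Na + glucose/18 + BUN/2.8
= 2·140 + 73/18 + 8/2.8
= 280 + 4.06 + 2.86
= 286.92 mOsm/kg ≈ 286.9 mOsm/kg
Osmolar gap = measured − calculated = 310 − 286.9 = 23.1 mOsm/kg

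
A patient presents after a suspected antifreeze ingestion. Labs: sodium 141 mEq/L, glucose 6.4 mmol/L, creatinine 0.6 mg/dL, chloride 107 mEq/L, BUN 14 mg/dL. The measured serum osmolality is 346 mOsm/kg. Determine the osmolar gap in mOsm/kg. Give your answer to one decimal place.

52.6 mOsm/kg

Calculated osmolality = 2·Na + glucose + BUN/2.8
= 2·141 + 6.4 + 14/2.8
= 282 + 6.40 + 5
= 293.4 mOsm/kg ≈ 293.4 mOsm/kg
Osmolar gap = measured − calculated = 346 − 293.4 = 52.6 mOsm/kg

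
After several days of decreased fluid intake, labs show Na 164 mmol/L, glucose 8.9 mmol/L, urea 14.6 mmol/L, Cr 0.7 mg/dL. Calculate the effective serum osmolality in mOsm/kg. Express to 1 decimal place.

336.9 mOsm/kg

Effective osmolality excludes urea (freely permeant across cell membranes):
2·Na + glucose
= 2·164 + 8.9
= 328 + 8.9
= 336.9 mOsm/kg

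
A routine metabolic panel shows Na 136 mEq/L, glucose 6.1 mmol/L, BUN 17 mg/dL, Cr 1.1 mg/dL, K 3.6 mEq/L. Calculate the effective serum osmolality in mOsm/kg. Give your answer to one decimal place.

Effective osmolality excludes urea (freely permeant across cell membranes):
2·Na + glucose
= 2·136 + 6.1
= 272 + 6.1
= 278.1 mOsm/kg

278.1 mOsm/kg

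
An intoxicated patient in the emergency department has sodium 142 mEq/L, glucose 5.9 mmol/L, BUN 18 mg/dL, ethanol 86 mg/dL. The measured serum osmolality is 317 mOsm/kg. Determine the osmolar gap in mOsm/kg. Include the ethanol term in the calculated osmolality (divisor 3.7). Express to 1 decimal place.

Calculated osmolality = 2·Na + glucose + BUN/2.8 + ethanol/3.7
= 2·142 + 5.9 + 18/2.8 + 86/3.7
= 284 + 5.90 + 6.43 + 23.24
= 319.57 mOsm/kg ≈ 319.6 mOsm/kg
Osmolar gap = measured − calculated = 317 − 319.6 = -2.6 mOsm/kg

-2.6 mOsm/kg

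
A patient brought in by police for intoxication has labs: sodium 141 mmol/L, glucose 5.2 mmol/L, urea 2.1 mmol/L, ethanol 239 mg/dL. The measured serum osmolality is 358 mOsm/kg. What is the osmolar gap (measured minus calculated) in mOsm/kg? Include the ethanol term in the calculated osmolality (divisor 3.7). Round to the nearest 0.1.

Calculated osmolality = 2·Na + glucose + urea + ethanol/3.7
= 2·141 + 5.2 + 2.1 + 239/3.7
= 282 + 5.20 + 2.10 + 64.59
= 353.89 mOsm/kg ≈ 353.9 mOsm/kg
Osmolar gap = measured − calculated = 358 − 353.9 = 4.1 mOsm/kg

4.1 mOsm/kg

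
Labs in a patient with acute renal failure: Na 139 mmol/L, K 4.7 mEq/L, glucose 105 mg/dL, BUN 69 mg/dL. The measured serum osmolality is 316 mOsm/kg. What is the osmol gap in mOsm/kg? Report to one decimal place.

7.5 mOsm/kg

Calculated osmolality = 2·Na + glucose/18 + BUN/2.8
= 2·139 + 105/18 + 69/2.8
= 278 + 5.83 + 24.64
= 308.47 mOsm/kg ≈ 308.5 mOsm/kg
Osmolar gap = measured − calculated = 316 − 308.5 = 7.5 mOsm/kg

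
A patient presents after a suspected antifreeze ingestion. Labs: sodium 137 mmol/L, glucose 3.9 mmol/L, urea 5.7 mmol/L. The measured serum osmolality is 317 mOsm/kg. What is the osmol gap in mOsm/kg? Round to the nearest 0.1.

33.4 mOsm/kg

Calculated osmolality = 2·Na + glucose + urea
= 2·137 + 3.9 + 5.7
= 274 + 3.90 + 5.70
= 283.6 mOsm/kg ≈ 283.6 mOsm/kg
Osmolar gap = measured − calculated = 317 − 283.6 = 33.4 mOsm/kg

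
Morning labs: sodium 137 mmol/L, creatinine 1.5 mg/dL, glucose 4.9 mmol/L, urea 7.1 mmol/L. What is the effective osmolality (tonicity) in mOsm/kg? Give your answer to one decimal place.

Effective osmolality excludes urea (freely permeant across cell membranes):
2·Na + glucose
= 2·137 + 4.9
= 274 + 4.9
= 278.9 mOsm/kg

278.9 mOsm/kg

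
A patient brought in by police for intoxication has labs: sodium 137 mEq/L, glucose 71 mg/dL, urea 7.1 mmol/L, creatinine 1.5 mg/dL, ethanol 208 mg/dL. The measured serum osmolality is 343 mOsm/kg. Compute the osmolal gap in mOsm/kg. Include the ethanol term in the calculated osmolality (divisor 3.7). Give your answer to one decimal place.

Calculated osmolality = 2·Na + glucose/18 + urea + ethanol/3.7
= 2·137 + 71/18 + 7.1 + 208/3.7
= 274 + 3.94 + 7.10 + 56.22
= 341.26 mOsm/kg ≈ 341.3 mOsm/kg
Osmolar gap = measured − calculated = 343 − 341.3 = 1.7 mOsm/kg

1.7 mOsm/kg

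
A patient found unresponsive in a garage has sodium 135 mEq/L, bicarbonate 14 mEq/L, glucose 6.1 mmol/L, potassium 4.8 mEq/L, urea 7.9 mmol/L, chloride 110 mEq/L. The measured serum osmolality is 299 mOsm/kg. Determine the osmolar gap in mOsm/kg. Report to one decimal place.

Calculated osmolality = 2·Na + glucose + urea
= 2·135 + 6.1 + 7.9
= 270 + 6.10 + 7.90
= 284 mOsm/kg ≈ 284.0 mOsm/kg
Osmolar gap = measured − calculated = 299 − 284.0 = 15.0 mOsm/kg

15.0 mOsm/kg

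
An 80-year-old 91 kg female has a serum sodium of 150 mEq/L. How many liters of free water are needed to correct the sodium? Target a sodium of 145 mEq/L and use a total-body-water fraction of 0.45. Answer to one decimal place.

TBW = 0.45 · 91 = 40.95 L
Free water deficit = TBW · (Na/145 − 1)
= 40.95 · (150/145 − 1)
= 40.95 · 0.0345
= 1.41 L

1.4 L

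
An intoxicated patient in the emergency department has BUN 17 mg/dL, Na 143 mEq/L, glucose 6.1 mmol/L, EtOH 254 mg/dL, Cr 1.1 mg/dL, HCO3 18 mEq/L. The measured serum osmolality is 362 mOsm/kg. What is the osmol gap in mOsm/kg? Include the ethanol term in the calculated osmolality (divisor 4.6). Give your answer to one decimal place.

8.6 mOsm/kg

Calculated osmolality = 2·Na + glucose + BUN/2.8 + ethanol/4.6
= 2·143 + 6.1 + 17/2.8 + 254/4.6
= 286 + 6.10 + 6.07 + 55.22
= 353.39 mOsm/kg ≈ 353.4 mOsm/kg
Osmolar gap = measured − calculated = 362 − 353.4 = 8.6 mOsm/kg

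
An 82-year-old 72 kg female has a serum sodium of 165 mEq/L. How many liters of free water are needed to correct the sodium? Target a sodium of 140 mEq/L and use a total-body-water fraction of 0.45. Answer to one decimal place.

5.8 L

TBW = 0.45 · 72 = 32.4 L
Free water deficit = TBW · (Na/140 − 1)
= 32.4 · (165/140 − 1)
= 32.4 · 0.1786
= 5.79 L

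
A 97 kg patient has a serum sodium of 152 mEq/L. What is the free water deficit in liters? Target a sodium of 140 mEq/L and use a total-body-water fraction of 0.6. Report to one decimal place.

TBW = 0.6 · 97 = 58.2 L
Free water deficit = TBW · (Na/140 − 1)
= 58.2 · (152/140 − 1)
= 58.2 · 0.0857
= 4.99 L

5.0 L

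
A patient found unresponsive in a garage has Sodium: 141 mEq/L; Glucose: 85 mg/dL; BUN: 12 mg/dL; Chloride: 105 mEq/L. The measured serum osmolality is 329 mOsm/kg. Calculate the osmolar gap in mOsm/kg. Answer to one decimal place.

Calculated osmolality = 2·Na + glucose/18 + BUN/2.8
= 2·141 + 85/18 + 12/2.8
= 282 + 4.72 + 4.29
= 291.01 mOsm/kg ≈ 291.0 mOsm/kg
Osmolar gap = measured − calculated = 329 − 291.0 = 38.0 mOsm/kg

38.0 mOsm/kg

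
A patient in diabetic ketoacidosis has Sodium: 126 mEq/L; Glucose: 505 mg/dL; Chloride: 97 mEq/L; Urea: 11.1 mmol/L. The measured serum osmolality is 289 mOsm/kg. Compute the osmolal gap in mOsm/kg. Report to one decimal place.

-2.2 mOsm/kg

Calculated osmolality = 2·Na + glucose/18 + urea
= 2·126 + 505/18 + 11.1
= 252 + 28.06 + 11.10
= 291.16 mOsm/kg ≈ 291.2 mOsm/kg
Osmolar gap = measured − calculated = 289 − 291.2 = -2.2 mOsm/kg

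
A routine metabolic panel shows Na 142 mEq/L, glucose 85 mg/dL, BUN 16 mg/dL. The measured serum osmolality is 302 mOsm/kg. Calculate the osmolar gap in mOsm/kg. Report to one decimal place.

Calculated osmolality = 2·Na + glucose/18 + BUN/2.8
= 2·142 + 85/18 + 16/2.8
= 284 + 4.72 + 5.71
= 294.43 mOsm/kg ≈ 294.4 mOsm/kg
Osmolar gap = measured − calculated = 302 − 294.4 = 7.6 mOsm/kg

7.6 mOsm/kg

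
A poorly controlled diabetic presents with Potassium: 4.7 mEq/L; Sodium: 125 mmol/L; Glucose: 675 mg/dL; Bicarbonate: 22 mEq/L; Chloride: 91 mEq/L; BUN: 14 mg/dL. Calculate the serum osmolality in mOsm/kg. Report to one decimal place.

292.5 mOsm/kg

Calculated osmolality = 2·Na + glucose/18 + BUN/2.8
= 2·125 + 675/18 + 14/2.8
= 250 + 37.50 + 5
= 292.5 mOsm/kg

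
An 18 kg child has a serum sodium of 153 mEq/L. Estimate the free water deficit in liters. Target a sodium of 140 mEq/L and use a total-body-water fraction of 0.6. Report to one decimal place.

1.0 L

TBW = 0.6 · 18 = 10.8 L
Free water deficit = TBW · (Na/140 − 1)
= 10.8 · (153/140 − 1)
= 10.8 · 0.0929
= 1 L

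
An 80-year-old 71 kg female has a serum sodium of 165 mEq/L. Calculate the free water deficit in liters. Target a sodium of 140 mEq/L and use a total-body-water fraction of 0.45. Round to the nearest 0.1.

TBW = 0.45 · 71 = 31.95 L
Free water deficit = TBW · (Na/140 − 1)
= 31.95 · (165/140 − 1)
= 31.95 · 0.1786
= 5.71 L

5.7 L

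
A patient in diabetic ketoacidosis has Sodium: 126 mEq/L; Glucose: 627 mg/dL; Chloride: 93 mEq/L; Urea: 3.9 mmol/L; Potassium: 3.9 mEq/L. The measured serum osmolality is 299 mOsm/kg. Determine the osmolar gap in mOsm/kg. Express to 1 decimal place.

8.3 mOsm/kg

Calculated osmolality = 2·Na + glucose/18 + urea
= 2·126 + 627/18 + 3.9
= 252 + 34.83 + 3.90
= 290.73 mOsm/kg ≈ 290.7 mOsm/kg
Osmolar gap = measured − calculated = 299 − 290.7 = 8.3 mOsm/kg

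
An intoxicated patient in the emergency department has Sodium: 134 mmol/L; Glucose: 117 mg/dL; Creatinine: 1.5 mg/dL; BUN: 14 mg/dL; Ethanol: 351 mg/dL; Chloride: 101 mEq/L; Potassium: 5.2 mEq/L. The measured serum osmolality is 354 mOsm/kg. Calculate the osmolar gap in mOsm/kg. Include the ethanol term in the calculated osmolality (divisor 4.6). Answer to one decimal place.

-1.8 mOsm/kg

Calculated osmolality = 2·Na + glucose/18 + BUN/2.8 + ethanol/4.6
= 2·134 + 117/18 + 14/2.8 + 351/4.6
= 268 + 6.50 + 5 + 76.30
= 355.8 mOsm/kg ≈ 355.8 mOsm/kg
Osmolar gap = measured − calculated = 354 − 355.8 = -1.8 mOsm/kg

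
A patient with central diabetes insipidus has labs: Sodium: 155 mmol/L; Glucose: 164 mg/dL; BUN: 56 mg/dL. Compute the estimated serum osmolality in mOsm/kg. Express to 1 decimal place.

Calculated osmolality = 2·Na + glucose/18 + BUN/2.8
= 2·155 + 164/18 + 56/2.8
= 310 + 9.11 + 20
= 339.11 mOsm/kg

339.1 mOsm/kg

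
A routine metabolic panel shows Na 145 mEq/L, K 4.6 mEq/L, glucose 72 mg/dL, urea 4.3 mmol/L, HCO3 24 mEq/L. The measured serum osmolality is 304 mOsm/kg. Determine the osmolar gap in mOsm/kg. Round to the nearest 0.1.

Calculated osmolality = 2·Na + glucose/18 + urea
= 2·145 + 72/18 + 4.3
= 290 + 4 + 4.30
= 298.3 mOsm/kg ≈ 298.3 mOsm/kg
Osmolar gap = measured − calculated = 304 − 298.3 = 5.7 mOsm/kg

5.7 mOsm/kg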